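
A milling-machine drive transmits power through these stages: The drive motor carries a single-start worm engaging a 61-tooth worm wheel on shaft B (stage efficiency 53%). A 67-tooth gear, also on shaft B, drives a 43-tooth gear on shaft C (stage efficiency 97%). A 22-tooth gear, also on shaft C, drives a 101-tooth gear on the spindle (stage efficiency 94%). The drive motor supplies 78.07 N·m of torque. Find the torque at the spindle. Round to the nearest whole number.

6781 N·m

Worm: ratio = 61/1 = 61; torque at shaft B = 78.07 × 61 × 0.53 = 2524 N·m.
Gear mesh: ratio = 43/67 = 0.64179; torque at shaft C = 2524 × 0.64179 × 0.97 = 1571.3 N·m.
Gear mesh: ratio = 101/22 = 4.5909; torque at the spindle = 1571.3 × 4.5909 × 0.94 = 6780.8 N·m.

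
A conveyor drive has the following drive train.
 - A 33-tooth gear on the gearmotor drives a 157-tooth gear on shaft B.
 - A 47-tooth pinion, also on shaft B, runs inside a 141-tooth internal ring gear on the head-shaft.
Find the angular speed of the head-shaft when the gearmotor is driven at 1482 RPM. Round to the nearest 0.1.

103.8 RPM

gear mesh 157/33 = 4.7576 → 1482/4.7576 = 311.5 RPM
internal gear 141/47 = 3 → 311.5/3 = 103.83 RPM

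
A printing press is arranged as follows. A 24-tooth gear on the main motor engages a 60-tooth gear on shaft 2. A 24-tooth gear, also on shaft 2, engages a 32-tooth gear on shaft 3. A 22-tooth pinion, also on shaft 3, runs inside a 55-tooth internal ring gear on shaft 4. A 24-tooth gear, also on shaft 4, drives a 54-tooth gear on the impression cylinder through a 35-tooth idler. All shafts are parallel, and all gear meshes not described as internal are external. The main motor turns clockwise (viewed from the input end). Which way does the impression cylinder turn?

clockwise

the main motor → shaft 2: external mesh, 1 reversal → CCW.
shaft 2 → shaft 3: external mesh, 1 reversal → CW.
shaft 3 → shaft 4: internal mesh, same direction → CW.
shaft 4 → the impression cylinder: driver → idler → driven is 2 external meshes, 2 reversals → CW.
4 reversals in total — an even number — so the impression cylinder turns the same way as the main motor.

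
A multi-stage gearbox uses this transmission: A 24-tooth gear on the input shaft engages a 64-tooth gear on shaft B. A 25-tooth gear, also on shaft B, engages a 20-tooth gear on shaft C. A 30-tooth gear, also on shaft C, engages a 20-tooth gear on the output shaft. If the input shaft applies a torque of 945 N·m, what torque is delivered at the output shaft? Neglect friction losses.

After the gear mesh (64/24): 945 × 2.6667 = 2520 N·m
After the gear mesh (20/25): 2520 × 0.8 = 2016 N·m
After the gear mesh (20/30): 2016 × 0.66667 = 1344 N·m

1344 N·m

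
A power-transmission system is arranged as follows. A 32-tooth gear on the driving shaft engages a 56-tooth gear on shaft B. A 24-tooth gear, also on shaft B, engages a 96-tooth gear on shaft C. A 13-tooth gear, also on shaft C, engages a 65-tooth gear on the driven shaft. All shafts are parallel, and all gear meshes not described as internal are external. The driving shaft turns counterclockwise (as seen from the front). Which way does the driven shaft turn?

the driving shaft → shaft B: external mesh, 1 reversal → CW.
shaft B → shaft C: external mesh, 1 reversal → CCW.
shaft C → the driven shaft: external mesh, 1 reversal → CW.
3 reversals in total — an odd number — so the driven shaft turns opposite to the driving shaft.

clockwise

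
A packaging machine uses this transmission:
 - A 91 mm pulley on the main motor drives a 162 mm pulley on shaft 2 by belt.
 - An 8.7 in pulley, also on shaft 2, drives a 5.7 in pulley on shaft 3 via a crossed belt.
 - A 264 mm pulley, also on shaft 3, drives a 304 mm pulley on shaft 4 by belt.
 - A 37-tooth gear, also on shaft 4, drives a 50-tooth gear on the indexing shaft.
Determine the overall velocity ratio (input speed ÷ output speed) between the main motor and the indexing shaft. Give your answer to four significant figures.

Each stage contributes driven/driver: belt 162/91 = 1.7802, belt 5.7/8.7 = 0.65517, belt 304/264 = 1.1515, gear mesh 50/37 = 1.3514.
Overall: 1.7802 × 0.65517 × 1.1515 × 1.3514 = 1.815.

1.815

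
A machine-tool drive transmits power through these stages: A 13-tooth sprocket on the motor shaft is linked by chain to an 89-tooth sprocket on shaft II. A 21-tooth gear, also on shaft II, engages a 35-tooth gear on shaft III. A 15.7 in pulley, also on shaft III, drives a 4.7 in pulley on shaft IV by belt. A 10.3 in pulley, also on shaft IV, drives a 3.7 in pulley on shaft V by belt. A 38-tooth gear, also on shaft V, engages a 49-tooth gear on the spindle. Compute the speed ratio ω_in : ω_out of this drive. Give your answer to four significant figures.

Each stage contributes driven/driver: chain 89/13 = 6.8462, gear mesh 35/21 = 1.6667, belt 4.7/15.7 = 0.29936, belt 3.7/10.3 = 0.35922, gear mesh 49/38 = 1.2895.
Overall: 6.8462 × 1.6667 × 0.29936 × 0.35922 × 1.2895 = 1.5822.

1.582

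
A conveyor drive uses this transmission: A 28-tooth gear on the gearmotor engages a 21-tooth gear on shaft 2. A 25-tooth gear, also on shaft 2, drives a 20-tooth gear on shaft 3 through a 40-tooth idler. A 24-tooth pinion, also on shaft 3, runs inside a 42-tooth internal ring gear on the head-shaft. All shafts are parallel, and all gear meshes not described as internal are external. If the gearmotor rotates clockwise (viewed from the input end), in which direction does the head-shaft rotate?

the gearmotor → shaft 2: external mesh, 1 reversal → CCW.
shaft 2 → shaft 3: driver → idler → driven is 2 external meshes, 2 reversals → CCW.
shaft 3 → the head-shaft: internal mesh, same direction → CCW.
3 reversals in total — an odd number — so the head-shaft turns opposite to the gearmotor.

anticlockwise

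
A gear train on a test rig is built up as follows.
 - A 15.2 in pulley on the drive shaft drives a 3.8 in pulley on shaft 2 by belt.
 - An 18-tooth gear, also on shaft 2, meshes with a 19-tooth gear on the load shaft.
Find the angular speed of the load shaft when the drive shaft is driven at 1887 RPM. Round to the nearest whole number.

7151 RPM

the drive shaft → shaft 2 (belt, 3.8/15.2): 1887 ÷ 0.25 = 7548 RPM
shaft 2 → the load shaft (gear mesh, 19/18): 7548 ÷ 1.0556 = 7150.7 RPM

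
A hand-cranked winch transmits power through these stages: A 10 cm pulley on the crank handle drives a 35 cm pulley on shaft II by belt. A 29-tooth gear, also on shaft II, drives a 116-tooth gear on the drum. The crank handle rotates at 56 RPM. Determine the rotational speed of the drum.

Belt: ratio = 35/10 = 3.5, so shaft II turns at 56 / 3.5 = 16 RPM.
Gear mesh: ratio = 116/29 = 4, so the drum turns at 16 / 4 = 4 RPM.

4 RPM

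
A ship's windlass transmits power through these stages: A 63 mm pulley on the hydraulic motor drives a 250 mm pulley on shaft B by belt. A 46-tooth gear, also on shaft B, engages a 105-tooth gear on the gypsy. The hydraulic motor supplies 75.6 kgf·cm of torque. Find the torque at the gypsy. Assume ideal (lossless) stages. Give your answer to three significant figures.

belt 250/63 = 3.9683 → τ = 75.6·3.9683 = 300 kgf·cm
gear mesh 105/46 = 2.2826 → τ = 300·2.2826 = 684.78 kgf·cm

685 kgf·cm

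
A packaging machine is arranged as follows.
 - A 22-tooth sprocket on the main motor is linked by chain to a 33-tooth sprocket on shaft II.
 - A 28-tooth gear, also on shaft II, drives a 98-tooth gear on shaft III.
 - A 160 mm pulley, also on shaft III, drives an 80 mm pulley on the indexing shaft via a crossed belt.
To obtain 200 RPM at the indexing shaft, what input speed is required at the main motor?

525 RPM

Overall ratio R = 1.5 × 3.5 × 0.5 = 2.625.
Required input speed = output speed × R = 200 × 2.625 = 525 RPM.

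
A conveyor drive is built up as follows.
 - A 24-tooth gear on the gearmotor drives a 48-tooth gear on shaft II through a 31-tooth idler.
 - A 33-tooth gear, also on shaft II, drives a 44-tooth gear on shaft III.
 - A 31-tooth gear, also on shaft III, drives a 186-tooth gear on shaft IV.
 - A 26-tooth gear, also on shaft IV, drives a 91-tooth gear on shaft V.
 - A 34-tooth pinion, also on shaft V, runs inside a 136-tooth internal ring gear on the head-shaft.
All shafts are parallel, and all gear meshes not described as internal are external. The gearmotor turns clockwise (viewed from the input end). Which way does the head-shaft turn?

the gearmotor → shaft II: driver → idler → driven is 2 external meshes, 2 reversals → CW.
shaft II → shaft III: external mesh, 1 reversal → CCW.
shaft III → shaft IV: external mesh, 1 reversal → CW.
shaft IV → shaft V: external mesh, 1 reversal → CCW.
shaft V → the head-shaft: internal mesh, same direction → CCW.
5 reversals in total — an odd number — so the head-shaft turns opposite to the gearmotor.

counterclockwise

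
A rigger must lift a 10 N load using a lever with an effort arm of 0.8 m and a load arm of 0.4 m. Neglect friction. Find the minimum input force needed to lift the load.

Lever MA = effort arm / load arm = 0.8/0.4 = 2.
Effort = load / MA = 10 / 2 = 5 N.

5 N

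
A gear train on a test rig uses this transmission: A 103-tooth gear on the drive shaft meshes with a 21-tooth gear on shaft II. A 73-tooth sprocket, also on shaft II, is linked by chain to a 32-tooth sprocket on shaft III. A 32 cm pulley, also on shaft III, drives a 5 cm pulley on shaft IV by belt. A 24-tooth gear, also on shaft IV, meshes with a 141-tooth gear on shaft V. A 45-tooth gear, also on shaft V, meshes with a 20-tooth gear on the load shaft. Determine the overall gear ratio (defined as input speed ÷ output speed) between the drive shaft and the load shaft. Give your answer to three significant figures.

0.0365

Each stage contributes driven/driver: gear mesh 21/103 = 0.20388, chain 32/73 = 0.43836, belt 5/32 = 0.15625, gear mesh 141/24 = 5.875, gear mesh 20/45 = 0.44444.
Overall: 0.20388 × 0.43836 × 0.15625 × 5.875 × 0.44444 = 0.036463.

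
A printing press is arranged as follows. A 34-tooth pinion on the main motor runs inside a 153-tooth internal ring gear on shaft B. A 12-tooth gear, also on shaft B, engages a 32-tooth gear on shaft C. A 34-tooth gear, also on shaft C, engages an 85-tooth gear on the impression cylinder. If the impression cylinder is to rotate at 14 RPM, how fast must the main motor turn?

Overall ratio R = 4.5 × 2.6667 × 2.5 = 30.
Required input speed = output speed × R = 14 × 30 = 420 RPM.

420 RPM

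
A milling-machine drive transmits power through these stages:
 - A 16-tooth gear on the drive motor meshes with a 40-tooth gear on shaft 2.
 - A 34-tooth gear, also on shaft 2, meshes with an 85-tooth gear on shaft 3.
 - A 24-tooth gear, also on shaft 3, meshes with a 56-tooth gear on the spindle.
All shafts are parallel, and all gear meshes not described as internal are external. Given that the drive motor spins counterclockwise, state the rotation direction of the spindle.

clockwise

the drive motor → shaft 2: external mesh, 1 reversal → CW.
shaft 2 → shaft 3: external mesh, 1 reversal → CCW.
shaft 3 → the spindle: external mesh, 1 reversal → CW.
3 reversals in total — an odd number — so the spindle turns opposite to the drive motor.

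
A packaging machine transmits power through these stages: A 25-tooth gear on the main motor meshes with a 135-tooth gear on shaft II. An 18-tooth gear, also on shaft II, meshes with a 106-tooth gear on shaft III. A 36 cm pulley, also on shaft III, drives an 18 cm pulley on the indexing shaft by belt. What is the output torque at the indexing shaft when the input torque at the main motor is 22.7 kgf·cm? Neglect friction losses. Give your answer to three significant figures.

361 kgf·cm

gear mesh 135/25 = 5.4 → τ = 22.7·5.4 = 122.58 kgf·cm
gear mesh 106/18 = 5.8889 → τ = 122.58·5.8889 = 721.86 kgf·cm
belt 18/36 = 0.5 → τ = 721.86·0.5 = 360.93 kgf·cm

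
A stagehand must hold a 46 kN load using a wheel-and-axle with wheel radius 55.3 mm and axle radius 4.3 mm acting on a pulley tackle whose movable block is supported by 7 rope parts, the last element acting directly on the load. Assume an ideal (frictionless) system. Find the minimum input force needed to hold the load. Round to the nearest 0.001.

Wheel-and-axle MA = R/r = 55.3/4.3 = 12.86.
Block-and-tackle MA = number of supporting rope parts = 7.
Combined ideal MA = 12.86 × 7 = 90.023.
Effort = load / MA = 46 / 90.023 = 0.51098 kN.

0.511 kN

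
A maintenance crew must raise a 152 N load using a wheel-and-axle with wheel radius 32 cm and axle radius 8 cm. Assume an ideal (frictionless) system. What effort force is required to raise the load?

38 N

Wheel-and-axle MA = R/r = 32/8 = 4.
Effort = load / MA = 152 / 4 = 38 N.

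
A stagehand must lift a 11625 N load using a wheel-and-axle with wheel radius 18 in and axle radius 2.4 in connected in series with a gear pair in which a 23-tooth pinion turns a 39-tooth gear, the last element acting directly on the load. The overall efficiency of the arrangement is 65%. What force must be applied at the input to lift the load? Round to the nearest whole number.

1406 N

Wheel-and-axle MA = R/r = 18/2.4 = 7.5.
Gear pair MA = 39/23 = 1.6957.
Combined ideal MA = 7.5 × 1.6957 = 12.717.
Actual MA = 12.717 × 0.65 = 8.2663.
Effort = load / actual MA = 11625 / 8.2663 = 1406.3 N.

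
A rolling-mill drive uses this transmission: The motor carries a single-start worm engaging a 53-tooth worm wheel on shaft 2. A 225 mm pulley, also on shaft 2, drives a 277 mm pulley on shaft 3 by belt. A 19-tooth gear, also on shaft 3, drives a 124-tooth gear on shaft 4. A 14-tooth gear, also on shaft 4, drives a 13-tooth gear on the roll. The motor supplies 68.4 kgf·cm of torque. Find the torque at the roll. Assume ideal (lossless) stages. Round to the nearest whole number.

Worm: ratio = 53/1 = 53; torque at shaft 2 = 68.4 × 53 = 3625.2 kgf·cm.
Belt: ratio = 277/225 = 1.2311; torque at shaft 3 = 3625.2 × 1.2311 = 4463 kgf·cm.
Gear mesh: ratio = 124/19 = 6.5263; torque at shaft 4 = 4463 × 6.5263 = 29127 kgf·cm.
Gear mesh: ratio = 13/14 = 0.92857; torque at the roll = 29127 × 0.92857 = 27047 kgf·cm.

27047 kgf·cm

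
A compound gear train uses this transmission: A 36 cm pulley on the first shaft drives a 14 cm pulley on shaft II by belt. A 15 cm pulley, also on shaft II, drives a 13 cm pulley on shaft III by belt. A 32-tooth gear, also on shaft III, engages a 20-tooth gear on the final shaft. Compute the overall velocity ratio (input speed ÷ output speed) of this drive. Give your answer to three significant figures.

0.211

Each stage contributes driven/driver: belt 14/36 = 0.38889, belt 13/15 = 0.86667, gear mesh 20/32 = 0.625.
Overall: 0.38889 × 0.86667 × 0.625 = 0.21065.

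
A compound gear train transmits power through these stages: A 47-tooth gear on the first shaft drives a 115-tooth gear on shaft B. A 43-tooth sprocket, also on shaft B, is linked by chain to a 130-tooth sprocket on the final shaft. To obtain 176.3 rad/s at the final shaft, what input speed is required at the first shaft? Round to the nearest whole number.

1304 rad/s

Overall ratio R = 2.4468 × 3.0233 = 7.3973.
Required input speed = output speed × R = 176.3 × 7.3973 = 1304.1 rad/s.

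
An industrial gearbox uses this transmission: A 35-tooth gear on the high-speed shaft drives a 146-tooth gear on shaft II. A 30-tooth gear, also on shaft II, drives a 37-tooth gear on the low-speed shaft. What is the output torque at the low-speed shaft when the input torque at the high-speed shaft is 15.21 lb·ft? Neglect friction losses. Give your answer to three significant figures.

78.3 lb·ft

gear mesh 146/35 = 4.1714 → τ = 15.21·4.1714 = 63.447 lb·ft
gear mesh 37/30 = 1.2333 → τ = 63.447·1.2333 = 78.252 lb·ft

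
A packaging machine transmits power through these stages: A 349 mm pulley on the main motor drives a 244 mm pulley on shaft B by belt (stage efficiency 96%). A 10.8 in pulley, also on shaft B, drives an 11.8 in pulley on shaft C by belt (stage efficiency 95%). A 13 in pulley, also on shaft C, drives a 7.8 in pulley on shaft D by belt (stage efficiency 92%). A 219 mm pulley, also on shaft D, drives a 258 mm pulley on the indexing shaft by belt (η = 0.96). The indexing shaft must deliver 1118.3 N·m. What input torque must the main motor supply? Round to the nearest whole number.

2571 N·m

Overall ratio R = 0.69914 × 1.0926 × 0.6 × 1.1781 = 0.53994; overall efficiency η = 0.96 × 0.95 × 0.92 × 0.96 = 0.8055.
Input torque = output torque / (R × η) = 1118.3 / (0.53994 × 0.8055) = 2571.3 N·m.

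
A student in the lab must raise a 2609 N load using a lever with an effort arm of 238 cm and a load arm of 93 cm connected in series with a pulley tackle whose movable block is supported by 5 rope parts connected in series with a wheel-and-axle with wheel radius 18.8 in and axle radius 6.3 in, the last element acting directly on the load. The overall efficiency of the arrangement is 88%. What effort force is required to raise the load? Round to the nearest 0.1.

Lever MA = effort arm / load arm = 238/93 = 2.5591.
Block-and-tackle MA = number of supporting rope parts = 5.
Wheel-and-axle MA = R/r = 18.8/6.3 = 2.9841.
Combined ideal MA = 2.5591 × 5 × 2.9841 = 38.184.
Actual MA = 38.184 × 0.88 = 33.602.
Effort = load / actual MA = 2609 / 33.602 = 77.644 N.

77.6 N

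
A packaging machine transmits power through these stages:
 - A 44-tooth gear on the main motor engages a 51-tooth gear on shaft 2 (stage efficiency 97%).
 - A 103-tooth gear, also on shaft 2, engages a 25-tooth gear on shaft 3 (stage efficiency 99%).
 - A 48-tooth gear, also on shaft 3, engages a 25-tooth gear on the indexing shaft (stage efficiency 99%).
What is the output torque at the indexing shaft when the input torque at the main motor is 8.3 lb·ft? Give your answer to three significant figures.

After the gear mesh (51/44): 8.3 × 1.1591 × 0.97 = 9.3318 lb·ft
After the gear mesh (25/103): 9.3318 × 0.24272 × 0.99 = 2.2424 lb·ft
After the gear mesh (25/48): 2.2424 × 0.52083 × 0.99 = 1.1562 lb·ft

1.16 lb·ft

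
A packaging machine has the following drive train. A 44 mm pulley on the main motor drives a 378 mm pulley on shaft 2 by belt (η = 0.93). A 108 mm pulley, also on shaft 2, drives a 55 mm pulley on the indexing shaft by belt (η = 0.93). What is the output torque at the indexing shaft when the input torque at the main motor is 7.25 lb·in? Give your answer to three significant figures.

27.4 lb·in

After the belt (378/44): 7.25 × 8.5909 × 0.93 = 57.924 lb·in
After the belt (55/108): 57.924 × 0.50926 × 0.93 = 27.434 lb·in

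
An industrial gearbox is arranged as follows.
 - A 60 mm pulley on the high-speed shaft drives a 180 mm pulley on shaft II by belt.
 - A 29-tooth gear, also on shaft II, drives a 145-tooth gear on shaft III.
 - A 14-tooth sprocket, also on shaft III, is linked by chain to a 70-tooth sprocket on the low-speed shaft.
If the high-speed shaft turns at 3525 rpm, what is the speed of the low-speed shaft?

47 rpm

Belt: ratio = 180/60 = 3, so shaft II turns at 3525 / 3 = 1175 rpm.
Gear mesh: ratio = 145/29 = 5, so shaft III turns at 1175 / 5 = 235 rpm.
Chain: ratio = 70/14 = 5, so the low-speed shaft turns at 235 / 5 = 47 rpm.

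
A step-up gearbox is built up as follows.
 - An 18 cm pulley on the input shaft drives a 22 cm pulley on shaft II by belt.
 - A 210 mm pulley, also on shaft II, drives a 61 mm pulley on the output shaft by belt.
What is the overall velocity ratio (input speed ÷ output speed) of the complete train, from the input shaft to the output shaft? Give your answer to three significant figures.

Each stage contributes driven/driver: belt 22/18 = 1.2222, belt 61/210 = 0.29048.
Overall: 1.2222 × 0.29048 = 0.35503.

0.355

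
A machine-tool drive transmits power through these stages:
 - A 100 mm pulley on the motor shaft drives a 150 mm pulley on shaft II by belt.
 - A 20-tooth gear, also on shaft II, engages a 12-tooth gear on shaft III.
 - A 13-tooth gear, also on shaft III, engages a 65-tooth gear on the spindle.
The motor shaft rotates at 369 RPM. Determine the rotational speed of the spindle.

belt 150/100 = 1.5 → 369/1.5 = 246 RPM
gear mesh 12/20 = 0.6 → 246/0.6 = 410 RPM
gear mesh 65/13 = 5 → 410/5 = 82 RPM

82 RPM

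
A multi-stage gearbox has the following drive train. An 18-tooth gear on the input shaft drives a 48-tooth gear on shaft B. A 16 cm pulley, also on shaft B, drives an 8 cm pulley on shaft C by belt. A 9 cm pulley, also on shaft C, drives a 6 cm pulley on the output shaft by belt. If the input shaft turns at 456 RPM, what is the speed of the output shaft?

513 RPM

the input shaft → shaft B (gear mesh, 48/18): 456 ÷ 2.6667 = 171 RPM
shaft B → shaft C (belt, 8/16): 171 ÷ 0.5 = 342 RPM
shaft C → the output shaft (belt, 6/9): 342 ÷ 0.66667 = 513 RPM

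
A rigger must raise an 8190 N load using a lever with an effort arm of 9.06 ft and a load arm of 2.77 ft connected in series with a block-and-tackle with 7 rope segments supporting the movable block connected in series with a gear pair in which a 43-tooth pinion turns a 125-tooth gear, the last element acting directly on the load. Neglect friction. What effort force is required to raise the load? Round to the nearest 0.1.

123.1 N

Lever MA = effort arm / load arm = 9.06/2.77 = 3.2708.
Block-and-tackle MA = number of supporting rope parts = 7.
Gear pair MA = 125/43 = 2.907.
Combined ideal MA = 3.2708 × 7 × 2.907 = 66.556.
Effort = load / MA = 8190 / 66.556 = 123.05 N.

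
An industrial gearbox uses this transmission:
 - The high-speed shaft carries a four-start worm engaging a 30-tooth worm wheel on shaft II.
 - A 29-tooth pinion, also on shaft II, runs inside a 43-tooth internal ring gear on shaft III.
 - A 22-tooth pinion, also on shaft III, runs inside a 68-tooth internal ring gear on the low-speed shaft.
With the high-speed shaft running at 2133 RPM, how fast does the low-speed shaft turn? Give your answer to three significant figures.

62.1 RPM

worm 30/4 = 7.5 → 2133/7.5 = 284.4 RPM
internal gear 43/29 = 1.4828 → 284.4/1.4828 = 191.8 RPM
internal gear 68/22 = 3.0909 → 191.8/3.0909 = 62.054 RPM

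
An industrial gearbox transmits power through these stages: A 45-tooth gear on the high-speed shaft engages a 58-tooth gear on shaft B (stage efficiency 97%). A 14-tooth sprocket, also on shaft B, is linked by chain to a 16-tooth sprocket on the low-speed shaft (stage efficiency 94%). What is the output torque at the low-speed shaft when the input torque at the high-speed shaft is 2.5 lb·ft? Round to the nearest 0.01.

Gear mesh: ratio = 58/45 = 1.2889; torque at shaft B = 2.5 × 1.2889 × 0.97 = 3.1256 lb·ft.
Chain: ratio = 16/14 = 1.1429; torque at the low-speed shaft = 3.1256 × 1.1429 × 0.94 = 3.3577 lb·ft.

3.36 lb·ft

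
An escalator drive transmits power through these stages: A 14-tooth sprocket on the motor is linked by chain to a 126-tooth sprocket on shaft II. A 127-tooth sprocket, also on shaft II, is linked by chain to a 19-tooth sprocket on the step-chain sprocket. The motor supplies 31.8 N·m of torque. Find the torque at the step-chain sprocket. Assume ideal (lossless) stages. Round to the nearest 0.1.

42.8 N·m

Chain: ratio = 126/14 = 9; torque at shaft II = 31.8 × 9 = 286.2 N·m.
Chain: ratio = 19/127 = 0.14961; torque at the step-chain sprocket = 286.2 × 0.14961 = 42.817 N·m.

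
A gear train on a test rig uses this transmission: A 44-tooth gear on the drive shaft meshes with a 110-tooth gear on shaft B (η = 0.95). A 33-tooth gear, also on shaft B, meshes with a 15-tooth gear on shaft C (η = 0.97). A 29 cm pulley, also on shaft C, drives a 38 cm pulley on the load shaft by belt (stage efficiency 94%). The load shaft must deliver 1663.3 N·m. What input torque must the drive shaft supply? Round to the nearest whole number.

1290 N·m

Overall ratio R = 2.5 × 0.45455 × 1.3103 = 1.489; overall efficiency η = 0.95 × 0.97 × 0.94 = 0.8662.
Input torque = output torque / (R × η) = 1663.3 / (1.489 × 0.8662) = 1289.6 N·m.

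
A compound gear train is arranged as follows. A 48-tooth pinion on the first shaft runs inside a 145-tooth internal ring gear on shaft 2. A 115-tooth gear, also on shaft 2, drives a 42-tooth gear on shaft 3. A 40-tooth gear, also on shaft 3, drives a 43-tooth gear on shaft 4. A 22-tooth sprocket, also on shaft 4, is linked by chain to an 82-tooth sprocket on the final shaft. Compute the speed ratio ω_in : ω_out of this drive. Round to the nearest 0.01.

4.42

Each stage contributes driven/driver: internal gear 145/48 = 3.0208, gear mesh 42/115 = 0.36522, gear mesh 43/40 = 1.075, chain 82/22 = 3.7273.
Overall: 3.0208 × 0.36522 × 1.075 × 3.7273 = 4.4206.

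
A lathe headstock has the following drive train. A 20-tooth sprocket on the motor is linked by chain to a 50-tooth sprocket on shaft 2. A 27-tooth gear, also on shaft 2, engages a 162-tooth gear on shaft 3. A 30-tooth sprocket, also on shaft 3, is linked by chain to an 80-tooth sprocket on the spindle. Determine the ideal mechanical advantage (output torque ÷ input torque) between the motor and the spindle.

Each stage contributes driven/driver: chain 50/20 = 2.5, gear mesh 162/27 = 6, chain 80/30 = 2.6667.
Overall: 2.5 × 6 × 2.6667 = 40.

40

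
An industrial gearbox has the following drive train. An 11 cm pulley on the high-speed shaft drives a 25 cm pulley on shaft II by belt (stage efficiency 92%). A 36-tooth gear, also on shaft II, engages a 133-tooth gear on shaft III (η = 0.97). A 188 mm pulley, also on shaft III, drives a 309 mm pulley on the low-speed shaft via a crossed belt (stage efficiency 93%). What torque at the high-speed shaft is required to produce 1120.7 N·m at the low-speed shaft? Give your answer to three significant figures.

97.8 N·m

Overall ratio R = 2.2727 × 3.6944 × 1.6436 = 13.801; overall efficiency η = 0.92 × 0.97 × 0.93 = 0.8299.
Input torque = output torque / (R × η) = 1120.7 / (13.801 × 0.8299) = 97.848 N·m.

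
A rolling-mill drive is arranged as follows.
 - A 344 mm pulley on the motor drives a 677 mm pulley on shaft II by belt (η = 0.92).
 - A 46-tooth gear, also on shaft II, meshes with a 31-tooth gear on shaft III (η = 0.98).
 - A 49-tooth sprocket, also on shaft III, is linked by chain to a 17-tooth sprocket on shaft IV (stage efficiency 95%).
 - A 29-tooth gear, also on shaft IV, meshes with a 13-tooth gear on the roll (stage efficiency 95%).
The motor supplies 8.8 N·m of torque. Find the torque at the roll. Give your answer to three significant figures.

After the belt (677/344): 8.8 × 1.968 × 0.92 = 15.933 N·m
After the gear mesh (31/46): 15.933 × 0.67391 × 0.98 = 10.523 N·m
After the chain (17/49): 10.523 × 0.34694 × 0.95 = 3.4682 N·m
After the gear mesh (13/29): 3.4682 × 0.44828 × 0.95 = 1.477 N·m

1.48 N·m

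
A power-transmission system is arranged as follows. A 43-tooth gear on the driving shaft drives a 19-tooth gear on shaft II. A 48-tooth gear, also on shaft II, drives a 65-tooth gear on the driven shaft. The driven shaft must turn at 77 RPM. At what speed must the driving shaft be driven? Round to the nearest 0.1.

Overall ratio R = 0.44186 × 1.3542 = 0.59835.
Required input speed = output speed × R = 77 × 0.59835 = 46.073 RPM.

46.1 RPM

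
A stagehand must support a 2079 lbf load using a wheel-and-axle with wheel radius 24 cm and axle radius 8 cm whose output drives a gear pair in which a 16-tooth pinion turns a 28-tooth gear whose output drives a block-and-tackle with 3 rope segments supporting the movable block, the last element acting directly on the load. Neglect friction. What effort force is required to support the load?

Wheel-and-axle MA = R/r = 24/8 = 3.
Gear pair MA = 28/16 = 1.75.
Block-and-tackle MA = number of supporting rope parts = 3.
Combined ideal MA = 3 × 1.75 × 3 = 15.75.
Effort = load / MA = 2079 / 15.75 = 132 lbf.

132 lbf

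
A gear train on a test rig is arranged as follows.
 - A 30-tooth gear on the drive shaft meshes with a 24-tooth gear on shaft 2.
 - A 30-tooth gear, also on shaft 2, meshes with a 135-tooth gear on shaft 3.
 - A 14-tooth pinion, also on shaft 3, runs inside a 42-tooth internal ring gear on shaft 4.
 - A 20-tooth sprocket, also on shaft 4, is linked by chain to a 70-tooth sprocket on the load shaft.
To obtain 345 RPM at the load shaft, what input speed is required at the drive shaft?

13041 RPM

Overall ratio R = 0.8 × 4.5 × 3 × 3.5 = 37.8.
Required input speed = output speed × R = 345 × 37.8 = 13041 RPM.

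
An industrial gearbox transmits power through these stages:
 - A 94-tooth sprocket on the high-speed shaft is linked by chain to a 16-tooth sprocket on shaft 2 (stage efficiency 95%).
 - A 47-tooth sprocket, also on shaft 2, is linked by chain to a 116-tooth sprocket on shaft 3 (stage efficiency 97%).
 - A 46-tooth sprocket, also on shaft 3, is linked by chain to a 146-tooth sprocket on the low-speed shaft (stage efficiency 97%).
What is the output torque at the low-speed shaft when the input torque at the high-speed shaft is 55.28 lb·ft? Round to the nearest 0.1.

65.9 lb·ft

chain 16/94 = 0.17021 → τ = 55.28·0.17021·0.95 = 8.9389 lb·ft
chain 116/47 = 2.4681 → τ = 8.9389·2.4681·0.97 = 21.4 lb·ft
chain 146/46 = 3.1739 → τ = 21.4·3.1739·0.97 = 65.884 lb·ft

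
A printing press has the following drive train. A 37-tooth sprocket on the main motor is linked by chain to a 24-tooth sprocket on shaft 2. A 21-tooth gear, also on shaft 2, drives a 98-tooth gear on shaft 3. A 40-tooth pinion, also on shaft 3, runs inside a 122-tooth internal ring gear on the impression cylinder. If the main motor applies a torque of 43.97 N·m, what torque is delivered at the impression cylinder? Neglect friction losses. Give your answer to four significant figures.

406.0 N·m

After the chain (24/37): 43.97 × 0.64865 = 28.521 N·m
After the gear mesh (98/21): 28.521 × 4.6667 = 133.1 N·m
After the internal gear (122/40): 133.1 × 3.05 = 405.95 N·m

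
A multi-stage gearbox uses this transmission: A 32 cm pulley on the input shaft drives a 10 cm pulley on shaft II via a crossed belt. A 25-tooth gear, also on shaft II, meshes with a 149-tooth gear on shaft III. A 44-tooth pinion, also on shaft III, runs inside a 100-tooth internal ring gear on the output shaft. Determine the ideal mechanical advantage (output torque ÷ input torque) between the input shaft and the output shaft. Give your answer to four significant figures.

Each stage contributes driven/driver: belt 10/32 = 0.3125, gear mesh 149/25 = 5.96, internal gear 100/44 = 2.2727.
Overall: 0.3125 × 5.96 × 2.2727 = 4.233.

4.233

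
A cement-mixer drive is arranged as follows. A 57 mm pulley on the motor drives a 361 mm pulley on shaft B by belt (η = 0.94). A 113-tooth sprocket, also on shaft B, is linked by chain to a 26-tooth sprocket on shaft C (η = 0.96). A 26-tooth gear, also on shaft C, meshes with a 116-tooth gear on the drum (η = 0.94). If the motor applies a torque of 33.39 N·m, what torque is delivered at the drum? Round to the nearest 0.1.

184.1 N·m

After the belt (361/57): 33.39 × 6.3333 × 0.94 = 198.78 N·m
After the chain (26/113): 198.78 × 0.23009 × 0.96 = 43.908 N·m
After the gear mesh (116/26): 43.908 × 4.4615 × 0.94 = 184.14 N·m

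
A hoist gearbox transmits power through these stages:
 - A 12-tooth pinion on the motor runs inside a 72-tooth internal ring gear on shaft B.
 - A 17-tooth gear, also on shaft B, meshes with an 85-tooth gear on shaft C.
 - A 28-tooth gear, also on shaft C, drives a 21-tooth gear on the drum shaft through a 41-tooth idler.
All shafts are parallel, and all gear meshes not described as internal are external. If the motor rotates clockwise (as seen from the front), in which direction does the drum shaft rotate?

the motor → shaft B: internal mesh, same direction → CW.
shaft B → shaft C: external mesh, 1 reversal → CCW.
shaft C → the drum shaft: driver → idler → driven is 2 external meshes, 2 reversals → CCW.
3 reversals in total — an odd number — so the drum shaft turns opposite to the motor.

counterclockwise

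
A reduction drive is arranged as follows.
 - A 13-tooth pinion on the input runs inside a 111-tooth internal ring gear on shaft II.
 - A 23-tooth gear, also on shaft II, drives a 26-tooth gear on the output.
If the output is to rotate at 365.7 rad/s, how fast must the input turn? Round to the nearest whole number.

Overall ratio R = 8.5385 × 1.1304 = 9.6522.
Required input speed = output speed × R = 365.7 × 9.6522 = 3529.8 rad/s.

3530 rad/s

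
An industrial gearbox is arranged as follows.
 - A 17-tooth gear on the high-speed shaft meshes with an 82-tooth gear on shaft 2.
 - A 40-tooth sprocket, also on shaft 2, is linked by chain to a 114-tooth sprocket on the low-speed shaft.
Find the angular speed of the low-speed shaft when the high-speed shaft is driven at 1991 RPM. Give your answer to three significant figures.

gear mesh 82/17 = 4.8235 → 1991/4.8235 = 412.77 RPM
chain 114/40 = 2.85 → 412.77/2.85 = 144.83 RPM

145 RPM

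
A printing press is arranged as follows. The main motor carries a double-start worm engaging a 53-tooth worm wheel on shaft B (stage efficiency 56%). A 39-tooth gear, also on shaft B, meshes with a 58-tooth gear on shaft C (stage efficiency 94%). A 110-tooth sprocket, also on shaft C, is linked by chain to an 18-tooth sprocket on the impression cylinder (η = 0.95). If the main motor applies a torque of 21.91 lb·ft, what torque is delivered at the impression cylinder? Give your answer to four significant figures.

worm 53/2 = 26.5 → τ = 21.91·26.5·0.56 = 325.14 lb·ft
gear mesh 58/39 = 1.4872 → τ = 325.14·1.4872·0.94 = 454.54 lb·ft
chain 18/110 = 0.16364 → τ = 454.54·0.16364·0.95 = 70.66 lb·ft

70.66 lb·ft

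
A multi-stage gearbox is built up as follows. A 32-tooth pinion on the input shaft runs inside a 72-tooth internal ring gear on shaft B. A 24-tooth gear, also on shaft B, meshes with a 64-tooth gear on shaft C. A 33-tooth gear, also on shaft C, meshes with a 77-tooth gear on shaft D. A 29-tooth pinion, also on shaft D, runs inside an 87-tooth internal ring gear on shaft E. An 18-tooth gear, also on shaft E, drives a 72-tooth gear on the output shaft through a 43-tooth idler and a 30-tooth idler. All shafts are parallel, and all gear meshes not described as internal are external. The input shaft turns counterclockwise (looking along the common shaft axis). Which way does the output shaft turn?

the input shaft → shaft B: internal mesh, same direction → CCW.
shaft B → shaft C: external mesh, 1 reversal → CW.
shaft C → shaft D: external mesh, 1 reversal → CCW.
shaft D → shaft E: internal mesh, same direction → CCW.
shaft E → the output shaft: driver → idler → idler → driven is 3 external meshes, 3 reversals → CW.
5 reversals in total — an odd number — so the output shaft turns opposite to the input shaft.

clockwise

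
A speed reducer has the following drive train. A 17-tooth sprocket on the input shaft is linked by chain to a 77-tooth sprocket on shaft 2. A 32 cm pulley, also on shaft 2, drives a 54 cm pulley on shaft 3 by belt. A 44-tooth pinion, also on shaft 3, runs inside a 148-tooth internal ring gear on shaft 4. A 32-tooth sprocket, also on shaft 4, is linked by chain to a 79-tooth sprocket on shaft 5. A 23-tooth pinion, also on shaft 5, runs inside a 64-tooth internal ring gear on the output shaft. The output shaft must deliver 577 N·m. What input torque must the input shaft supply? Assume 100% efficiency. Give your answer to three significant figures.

3.27 N·m

Overall ratio R = 4.5294 × 1.6875 × 3.3636 × 2.4688 × 2.7826 = 176.61.
Input torque = output torque / R = 577 / 176.61 = 3.267 N·m.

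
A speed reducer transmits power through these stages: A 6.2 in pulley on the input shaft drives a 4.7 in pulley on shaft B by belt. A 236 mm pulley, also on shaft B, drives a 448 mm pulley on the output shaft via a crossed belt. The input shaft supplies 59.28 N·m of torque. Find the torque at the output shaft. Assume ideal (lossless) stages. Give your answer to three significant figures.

85.3 N·m

belt 4.7/6.2 = 0.75806 → τ = 59.28·0.75806 = 44.938 N·m
belt 448/236 = 1.8983 → τ = 44.938·1.8983 = 85.306 N·m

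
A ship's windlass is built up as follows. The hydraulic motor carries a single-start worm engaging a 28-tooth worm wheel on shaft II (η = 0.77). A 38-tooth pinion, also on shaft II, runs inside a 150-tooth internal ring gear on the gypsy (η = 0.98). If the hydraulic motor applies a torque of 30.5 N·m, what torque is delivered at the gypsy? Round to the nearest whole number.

After the worm (28/1): 30.5 × 28 × 0.77 = 657.58 N·m
After the internal gear (150/38): 657.58 × 3.9474 × 0.98 = 2543.8 N·m

2544 N·m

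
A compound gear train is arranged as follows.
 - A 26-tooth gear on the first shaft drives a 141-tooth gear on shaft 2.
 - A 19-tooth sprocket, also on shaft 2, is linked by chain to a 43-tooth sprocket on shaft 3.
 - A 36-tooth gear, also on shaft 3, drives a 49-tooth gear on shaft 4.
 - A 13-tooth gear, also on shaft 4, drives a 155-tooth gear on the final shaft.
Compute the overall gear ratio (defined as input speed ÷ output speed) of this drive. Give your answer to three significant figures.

Each stage contributes driven/driver: gear mesh 141/26 = 5.4231, chain 43/19 = 2.2632, gear mesh 49/36 = 1.3611, gear mesh 155/13 = 11.923.
Overall: 5.4231 × 2.2632 × 1.3611 × 11.923 = 199.18.

199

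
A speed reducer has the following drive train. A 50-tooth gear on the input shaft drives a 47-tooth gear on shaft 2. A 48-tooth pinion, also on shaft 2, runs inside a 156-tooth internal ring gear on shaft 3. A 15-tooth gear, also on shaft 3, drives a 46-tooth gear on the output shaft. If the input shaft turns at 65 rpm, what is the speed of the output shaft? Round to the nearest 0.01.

the input shaft → shaft 2 (gear mesh, 47/50): 65 ÷ 0.94 = 69.149 rpm
shaft 2 → shaft 3 (internal gear, 156/48): 69.149 ÷ 3.25 = 21.277 rpm
shaft 3 → the output shaft (gear mesh, 46/15): 21.277 ÷ 3.0667 = 6.938 rpm

6.94 rpm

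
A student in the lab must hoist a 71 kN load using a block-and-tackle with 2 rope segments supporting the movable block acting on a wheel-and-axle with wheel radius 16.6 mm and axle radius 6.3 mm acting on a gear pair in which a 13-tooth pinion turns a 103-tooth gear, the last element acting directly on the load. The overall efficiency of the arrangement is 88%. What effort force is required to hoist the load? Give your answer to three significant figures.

1.93 kN

Block-and-tackle MA = number of supporting rope parts = 2.
Wheel-and-axle MA = R/r = 16.6/6.3 = 2.6349.
Gear pair MA = 103/13 = 7.9231.
Combined ideal MA = 2 × 2.6349 × 7.9231 = 41.753.
Actual MA = 41.753 × 0.88 = 36.743.
Effort = load / actual MA = 71 / 36.743 = 1.9323 kN.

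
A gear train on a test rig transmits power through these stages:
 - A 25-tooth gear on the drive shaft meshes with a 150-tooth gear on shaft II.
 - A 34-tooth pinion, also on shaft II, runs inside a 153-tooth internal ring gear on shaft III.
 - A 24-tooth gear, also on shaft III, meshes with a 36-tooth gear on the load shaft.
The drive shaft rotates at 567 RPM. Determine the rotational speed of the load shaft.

gear mesh 150/25 = 6 → 567/6 = 94.5 RPM
internal gear 153/34 = 4.5 → 94.5/4.5 = 21 RPM
gear mesh 36/24 = 1.5 → 21/1.5 = 14 RPM

14 RPM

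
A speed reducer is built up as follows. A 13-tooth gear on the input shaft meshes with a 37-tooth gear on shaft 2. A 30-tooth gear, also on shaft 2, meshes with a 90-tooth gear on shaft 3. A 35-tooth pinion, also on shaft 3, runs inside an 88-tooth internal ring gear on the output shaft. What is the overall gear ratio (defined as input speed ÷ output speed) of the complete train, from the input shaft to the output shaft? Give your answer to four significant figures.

Each stage contributes driven/driver: gear mesh 37/13 = 2.8462, gear mesh 90/30 = 3, internal gear 88/35 = 2.5143.
Overall: 2.8462 × 3 × 2.5143 = 21.468.

21.47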